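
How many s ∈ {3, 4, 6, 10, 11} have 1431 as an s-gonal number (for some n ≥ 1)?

2

s = 3: P(3, 53) = 1431. ✓
s = 4: P(4, 37) = 1369 and P(4, 38) = 1444; 1431 is not s-gonal.
s = 6: P(6, 27) = 1431. ✓
s = 10: P(10, 19) = 1387 and P(10, 20) = 1540; 1431 is not s-gonal.
s = 11: P(11, 18) = 1395 and P(11, 19) = 1558; 1431 is not s-gonal.
Hits: s ∈ {3, 6} → 2.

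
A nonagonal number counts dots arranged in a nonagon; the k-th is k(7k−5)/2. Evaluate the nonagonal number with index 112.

43624

112·(7·112 − 5)/2 = 112·779/2 = 43624.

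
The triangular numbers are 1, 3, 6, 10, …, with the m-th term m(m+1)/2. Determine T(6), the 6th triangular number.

21

6·7/2 = 42/2 = 21.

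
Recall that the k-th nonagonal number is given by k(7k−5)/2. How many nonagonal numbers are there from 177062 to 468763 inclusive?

141

The n-th nonagonal number is n(7n−5)/2.
Smallest index with value ≥ 177062: n = 226 (giving 178201).
Largest index with value ≤ 468763: n = 366 (giving 467931).
Indices 226 through 366: 141 terms.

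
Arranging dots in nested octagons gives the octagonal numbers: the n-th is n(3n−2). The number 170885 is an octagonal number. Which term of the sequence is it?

Set n(3n−2) = 170885, giving 3n² − 2n − 170885 = 0.
So n = (2 + 1432) / 6 = 1434/6 = 239.

239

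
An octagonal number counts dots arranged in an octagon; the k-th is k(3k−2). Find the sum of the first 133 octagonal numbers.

2361415

Σ i(3i−2) = 3Σi² − 2Σi over i = 1..133.
Σi = 8911 and Σi² = 793079.
3·793079 − 2·8911 = 2361415.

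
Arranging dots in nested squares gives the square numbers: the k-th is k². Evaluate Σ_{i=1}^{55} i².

56980

Σ_{i=1}^{55} i² = 55·56·111/6 = 56980.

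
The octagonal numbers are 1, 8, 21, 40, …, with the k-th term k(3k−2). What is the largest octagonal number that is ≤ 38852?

Solve n(3n−2) ≤ 38852 for integer n.
n = 114 gives 38760 ≤ 38852, while n = 115 gives 39445 > 38852; so the answer is 38760.

38760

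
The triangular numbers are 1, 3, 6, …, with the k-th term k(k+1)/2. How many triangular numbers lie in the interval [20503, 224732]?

The n-th triangular number is n(n+1)/2.
Smallest index with value ≥ 20503: n = 202 (giving 20503).
Largest index with value ≤ 224732: n = 669 (giving 224115).
Indices 202 through 669: 468 terms.

468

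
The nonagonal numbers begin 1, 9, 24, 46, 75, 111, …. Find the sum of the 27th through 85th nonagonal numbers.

699209

Σ i(7i−5)/2 = (7Σi² − 5Σi) / 2 over i = 27..85.
Σi = 3655 − 351 = 3304 and Σi² = 208335 − 6201 = 202134.
(7·202134 − 5·3304) / 2 = 1398418/2 = 699209.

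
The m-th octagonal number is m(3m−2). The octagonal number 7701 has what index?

51

Set n(3n−2) = 7701, giving 3n² − 2n − 7701 = 0.
The discriminant is 4 + 12·7701 = 92416, and √92416 = 304.
So n = (2 + 304) / 6 = 306/6 = 51.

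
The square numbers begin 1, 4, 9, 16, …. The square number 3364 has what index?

58

We need n² = 3364, so n = √3364 = 58.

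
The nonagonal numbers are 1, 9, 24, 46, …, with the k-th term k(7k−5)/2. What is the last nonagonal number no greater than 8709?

8625

Solve n(7n−5)/2 ≤ 8709 for integer n.
n = 50 gives 8625 ≤ 8709, while n = 51 gives 8976 > 8709; so the answer is 8625.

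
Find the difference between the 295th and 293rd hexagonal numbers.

295·(2·295 − 1) = 173755 and 293·(2·293 − 1) = 171405.
Difference: 173755 − 171405 = 2350.

2350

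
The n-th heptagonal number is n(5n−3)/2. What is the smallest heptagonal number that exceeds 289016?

Solve n(5n−3)/2 > 289016 for integer n.
The largest n with value ≤ 289016 is 340 (since 288490 ≤ 289016 < 290191), so the first above is n = 341, value 290191.

290191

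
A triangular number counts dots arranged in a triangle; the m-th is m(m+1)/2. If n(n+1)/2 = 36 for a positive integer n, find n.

Set n(n+1)/2 = 36, giving n² + n − 72 = 0.
The discriminant is 1 + 8·36 = 289, and √289 = 17.
So n = (-1 + 17) / 2 = 16/2 = 8.

8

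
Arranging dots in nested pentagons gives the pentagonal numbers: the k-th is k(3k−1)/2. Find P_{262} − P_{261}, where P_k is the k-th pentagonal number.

Consecutive pentagonal numbers differ by 3n − 2: here 3·262 − 2 = 784.

784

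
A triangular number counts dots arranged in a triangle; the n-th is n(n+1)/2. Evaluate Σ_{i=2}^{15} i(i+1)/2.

679

Σ i(i+1)/2 = (Σi² + Σi) / 2 over i = 2..15.
Σi = 120 − 1 = 119 and Σi² = 1240 − 1 = 1239.
(1·1239 + 1·119) / 2 = 1358/2 = 679.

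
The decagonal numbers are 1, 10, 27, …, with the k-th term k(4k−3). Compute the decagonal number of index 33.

4257

The 33rd decagonal number is n(4n−3) with n = 33.
33·(4·33 − 3) = 33·129 = 4257.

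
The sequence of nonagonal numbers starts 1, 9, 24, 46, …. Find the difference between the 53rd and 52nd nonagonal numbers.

Consecutive nonagonal numbers differ by 7n − 6: here 7·53 − 6 = 365.

365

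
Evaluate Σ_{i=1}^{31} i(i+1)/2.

Σ i(i+1)/2 = (Σi² + Σi) / 2 over i = 1..31.
Σi = 496 and Σi² = 10416.
(1·10416 + 1·496) / 2 = 10912/2 = 5456.

5456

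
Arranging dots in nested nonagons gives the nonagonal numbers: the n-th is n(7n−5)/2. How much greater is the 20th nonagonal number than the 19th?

134

Consecutive nonagonal numbers differ by 7n − 6: here 7·20 − 6 = 134.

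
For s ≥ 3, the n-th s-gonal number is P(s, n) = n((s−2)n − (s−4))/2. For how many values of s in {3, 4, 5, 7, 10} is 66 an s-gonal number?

1

s = 3: P(3, 11) = 66. ✓
s = 4: P(4, 8) = 64 and P(4, 9) = 81; 66 is not s-gonal.
s = 5: P(5, 6) = 51 and P(5, 7) = 70; 66 is not s-gonal.
s = 7: P(7, 5) = 55 and P(7, 6) = 81; 66 is not s-gonal.
s = 10: P(10, 4) = 52 and P(10, 5) = 85; 66 is not s-gonal.
Hits: s ∈ {3} → 1.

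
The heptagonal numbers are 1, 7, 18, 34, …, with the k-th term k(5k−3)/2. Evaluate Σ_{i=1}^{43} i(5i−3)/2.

Σ i(5i−3)/2 = (5Σi² − 3Σi) / 2 over i = 1..43.
Σi = 946 and Σi² = 27434.
(5·27434 − 3·946) / 2 = 134332/2 = 67166.

67166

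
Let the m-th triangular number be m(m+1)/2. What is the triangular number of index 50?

1275

The 50th triangular number is n(n+1)/2 with n = 50.
50·51/2 = 2550/2 = 1275.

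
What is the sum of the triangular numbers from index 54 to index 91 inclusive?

103531

Σ i(i+1)/2 = (Σi² + Σi) / 2 over i = 54..91.
Σi = 4186 − 1431 = 2755 and Σi² = 255346 − 51039 = 204307.
(1·204307 + 1·2755) / 2 = 207062/2 = 103531.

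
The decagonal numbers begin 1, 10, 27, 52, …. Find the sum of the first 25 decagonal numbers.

21125

Σ i(4i−3) = 4Σi² − 3Σi over i = 1..25.
Σi = 325 and Σi² = 5525.
4·5525 − 3·325 = 21125.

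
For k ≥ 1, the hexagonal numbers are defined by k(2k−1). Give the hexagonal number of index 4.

The 4th hexagonal number is n(2n−1) with n = 4.
4·(2·4 − 1) = 4·7 = 28.

28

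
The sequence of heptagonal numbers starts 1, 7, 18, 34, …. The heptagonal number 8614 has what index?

59

Set n(5n−3)/2 = 8614, giving 5n² − 3n − 17228 = 0.
So n = (3 + 587) / 10 = 590/10 = 59.
Check: 59·(5·59 − 3)/2 = 8614. ✓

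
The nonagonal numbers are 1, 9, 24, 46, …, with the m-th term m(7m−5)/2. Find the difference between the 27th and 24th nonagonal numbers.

27·(7·27 − 5)/2 = 2484 and 24·(7·24 − 5)/2 = 1956.
Difference: 2484 − 1956 = 528.

528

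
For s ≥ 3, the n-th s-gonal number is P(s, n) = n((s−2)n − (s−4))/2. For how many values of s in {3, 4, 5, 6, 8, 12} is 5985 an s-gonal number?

s = 3: P(3, 108) = 5886 and P(3, 109) = 5995; 5985 is not s-gonal.
s = 4: P(4, 77) = 5929 and P(4, 78) = 6084; 5985 is not s-gonal.
s = 5: P(5, 63) = 5922 and P(5, 64) = 6112; 5985 is not s-gonal.
s = 6: P(6, 54) = 5778 and P(6, 55) = 5995; 5985 is not s-gonal.
s = 8: P(8, 45) = 5985. ✓
s = 12: P(12, 35) = 5985. ✓
Hits: s ∈ {8, 12} → 2.

2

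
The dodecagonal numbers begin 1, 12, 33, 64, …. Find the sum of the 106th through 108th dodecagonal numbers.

Σ i(5i−4) = 5Σi² − 4Σi over i = 106..108.
Σi = 5886 − 5565 = 321 and Σi² = 425754 − 391405 = 34349.
5·34349 − 4·321 = 170461.

170461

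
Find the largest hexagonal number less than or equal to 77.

Solve n(2n−1) ≤ 77 for integer n.
n = 6 gives 66 ≤ 77, while n = 7 gives 91 > 77; so the answer is 66.

66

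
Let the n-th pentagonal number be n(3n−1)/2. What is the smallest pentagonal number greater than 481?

Solve n(3n−1)/2 > 481 for integer n.
The largest n with value ≤ 481 is 18 (since 477 ≤ 481 < 532), so the first above is n = 19, value 532.

532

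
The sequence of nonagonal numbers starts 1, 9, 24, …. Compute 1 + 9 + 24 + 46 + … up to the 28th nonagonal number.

Σ i(7i−5)/2 = (7Σi² − 5Σi) / 2 over i = 1..28.
Σi = 406 and Σi² = 7714.
(7·7714 − 5·406) / 2 = 51968/2 = 25984.

25984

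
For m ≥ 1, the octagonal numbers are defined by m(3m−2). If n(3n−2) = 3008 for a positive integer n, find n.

Set n(3n−2) = 3008, giving 3n² − 2n − 3008 = 0.
The discriminant is 4 + 12·3008 = 36100, and √36100 = 190.
So n = (2 + 190) / 6 = 192/6 = 32.

32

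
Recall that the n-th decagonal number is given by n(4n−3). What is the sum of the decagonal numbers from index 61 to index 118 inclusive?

1907823

Σ i(4i−3) = 4Σi² − 3Σi over i = 61..118.
Σi = 7021 − 1830 = 5191 and Σi² = 554659 − 73810 = 480849.
4·480849 − 3·5191 = 1907823.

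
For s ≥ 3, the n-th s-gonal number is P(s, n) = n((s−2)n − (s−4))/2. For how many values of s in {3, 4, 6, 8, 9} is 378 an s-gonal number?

s = 3: P(3, 27) = 378. ✓
s = 4: P(4, 19) = 361 and P(4, 20) = 400; 378 is not s-gonal.
s = 6: P(6, 14) = 378. ✓
s = 8: P(8, 11) = 341 and P(8, 12) = 408; 378 is not s-gonal.
s = 9: P(9, 10) = 325 and P(9, 11) = 396; 378 is not s-gonal.
Hits: s ∈ {3, 6} → 2.

2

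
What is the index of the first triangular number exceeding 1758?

59

Solve n(n+1)/2 > 1758 for integer n.
The largest n with value ≤ 1758 is 58 (since 1711 ≤ 1758 < 1770), so the first above is n = 59, value 1770.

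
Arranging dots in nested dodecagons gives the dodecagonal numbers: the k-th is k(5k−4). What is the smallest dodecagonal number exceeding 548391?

549792

Solve n(5n−4) > 548391 for integer n.
The largest n with value ≤ 548391 is 331 (since 546481 ≤ 548391 < 549792), so the first above is n = 332, value 549792.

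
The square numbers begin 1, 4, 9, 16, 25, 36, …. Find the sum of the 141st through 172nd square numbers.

Σ_{i=141}^{172} i² = 1710970 − 924490 = 786480.

786480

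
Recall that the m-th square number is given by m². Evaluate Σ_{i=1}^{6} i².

91

Σ_{i=1}^{6} i² = 6·7·13/6 = 91.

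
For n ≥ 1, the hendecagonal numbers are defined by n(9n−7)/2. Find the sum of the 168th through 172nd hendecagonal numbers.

647320

Σ i(9i−7)/2 = (9Σi² − 7Σi) / 2 over i = 168..172.
Σi = 14878 − 14028 = 850 and Σi² = 1710970 − 1566460 = 144510.
(9·144510 − 7·850) / 2 = 1294640/2 = 647320.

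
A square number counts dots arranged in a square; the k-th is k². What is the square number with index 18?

18² = 324.

324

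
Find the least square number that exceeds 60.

64

Solve n² > 60 for integer n.
The largest n with value ≤ 60 is 7 (since 49 ≤ 60 < 64), so the first above is n = 8, value 64.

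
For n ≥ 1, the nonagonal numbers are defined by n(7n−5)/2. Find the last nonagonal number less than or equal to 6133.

Solve n(7n−5)/2 ≤ 6133 for integer n.
n = 42 gives 6069 ≤ 6133, while n = 43 gives 6364 > 6133; so the answer is 6069.

6069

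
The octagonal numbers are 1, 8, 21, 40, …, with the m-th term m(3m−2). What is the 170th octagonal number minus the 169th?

Consecutive octagonal numbers differ by 6n − 5: here 6·170 − 5 = 1015.

1015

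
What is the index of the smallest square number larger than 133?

Solve n² > 133 for integer n.
The largest n with value ≤ 133 is 11 (since 121 ≤ 133 < 144), so the first above is n = 12, value 144.

12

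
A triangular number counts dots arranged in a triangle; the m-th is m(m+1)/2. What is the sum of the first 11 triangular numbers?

286

Σ i(i+1)/2 = (Σi² + Σi) / 2 over i = 1..11.
Σi = 66 and Σi² = 506.
(1·506 + 1·66) / 2 = 572/2 = 286.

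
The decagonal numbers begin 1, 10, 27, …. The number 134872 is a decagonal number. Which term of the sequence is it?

Set n(4n−3) = 134872, giving 4n² − 3n − 134872 = 0.
The discriminant is 9 + 16·134872 = 2157961, and √2157961 = 1469.
So n = (3 + 1469) / 8 = 1472/8 = 184.
Check: 184·(4·184 − 3) = 134872. ✓

184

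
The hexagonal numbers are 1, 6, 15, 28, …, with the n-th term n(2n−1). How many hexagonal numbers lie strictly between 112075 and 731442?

368

The n-th hexagonal number is n(2n−1).
Smallest index with value > 112075: n = 237 (giving 112101).
Largest index with value < 731442: n = 604 (giving 729028).
Indices 237 through 604: 368 terms.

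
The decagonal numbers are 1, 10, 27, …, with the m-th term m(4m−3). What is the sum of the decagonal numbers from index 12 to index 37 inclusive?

66365

Σ i(4i−3) = 4Σi² − 3Σi over i = 12..37.
Σi = 703 − 66 = 637 and Σi² = 17575 − 506 = 17069.
4·17069 − 3·637 = 66365.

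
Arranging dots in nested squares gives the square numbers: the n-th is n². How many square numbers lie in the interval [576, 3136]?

33

The n-th square number is n².
Smallest index with value ≥ 576: n = 24 (giving 576).
Largest index with value ≤ 3136: n = 56 (giving 3136).
Indices 24 through 56: 33 terms.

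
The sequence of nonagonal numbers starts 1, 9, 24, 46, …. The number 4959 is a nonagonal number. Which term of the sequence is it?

Set n(7n−5)/2 = 4959, giving 7n² − 5n − 9918 = 0.
The discriminant is 25 + 56·4959 = 277729, and √277729 = 527.
So n = (5 + 527) / 14 = 532/14 = 38.
Check: 38·(7·38 − 5)/2 = 4959. ✓

38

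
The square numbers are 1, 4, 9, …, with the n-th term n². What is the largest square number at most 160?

Solve n² ≤ 160 for integer n.
n = 12 gives 144 ≤ 160, while n = 13 gives 169 > 160; so the answer is 144.

144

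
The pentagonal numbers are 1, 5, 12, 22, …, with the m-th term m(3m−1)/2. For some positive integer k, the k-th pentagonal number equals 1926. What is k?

36

Set n(3n−1)/2 = 1926, giving 3n² − n − 3852 = 0.
So n = (1 + 215) / 6 = 216/6 = 36.
Check: 36·(3·36 − 1)/2 = 1926. ✓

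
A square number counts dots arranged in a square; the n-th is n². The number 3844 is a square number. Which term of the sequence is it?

We need n² = 3844, so n = √3844 = 62.

62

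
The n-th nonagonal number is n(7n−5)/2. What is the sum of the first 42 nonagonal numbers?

Σ i(7i−5)/2 = (7Σi² − 5Σi) / 2 over i = 1..42.
Σi = 903 and Σi² = 25585.
(7·25585 − 5·903) / 2 = 174580/2 = 87290.

87290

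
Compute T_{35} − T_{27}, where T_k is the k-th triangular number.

252

35·36/2 = 630 and 27·28/2 = 378.
Difference: 630 − 378 = 252.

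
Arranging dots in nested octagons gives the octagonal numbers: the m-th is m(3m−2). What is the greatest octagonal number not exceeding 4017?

Solve n(3n−2) ≤ 4017 for integer n.
n = 36 gives 3816 ≤ 4017, while n = 37 gives 4033 > 4017; so the answer is 3816.

3816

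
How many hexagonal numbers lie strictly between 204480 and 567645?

212

The n-th hexagonal number is n(2n−1).
Smallest index with value > 204480: n = 321 (giving 205761).
Largest index with value < 567645: n = 532 (giving 565516).
Indices 321 through 532: 212 terms.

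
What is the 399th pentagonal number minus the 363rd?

399·(3·399 − 1)/2 = 238602 and 363·(3·363 − 1)/2 = 197472.
Difference: 238602 − 197472 = 41130.

41130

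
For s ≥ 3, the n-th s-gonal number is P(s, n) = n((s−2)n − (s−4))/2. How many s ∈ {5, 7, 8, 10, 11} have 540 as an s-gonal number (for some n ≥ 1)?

s = 5: P(5, 19) = 532 and P(5, 20) = 590; 540 is not s-gonal.
s = 7: P(7, 15) = 540. ✓
s = 8: P(8, 13) = 481 and P(8, 14) = 560; 540 is not s-gonal.
s = 10: P(10, 12) = 540. ✓
s = 11: P(11, 11) = 506 and P(11, 12) = 606; 540 is not s-gonal.
Hits: s ∈ {7, 10} → 2.

2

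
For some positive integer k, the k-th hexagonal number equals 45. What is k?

5

Set n(2n−1) = 45, giving 2n² − n − 45 = 0.
The discriminant is 1 + 8·45 = 361, and √361 = 19.
So n = (1 + 19) / 4 = 20/4 = 5.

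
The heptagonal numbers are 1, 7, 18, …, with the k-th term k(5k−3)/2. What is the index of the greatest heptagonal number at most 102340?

Solve n(5n−3)/2 ≤ 102340 for integer n.
n = 202 gives 101707 ≤ 102340, while n = 203 gives 102718 > 102340; so the answer is index 202.

202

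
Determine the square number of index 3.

The 3rd square number is n² with n = 3.
3² = 9.

9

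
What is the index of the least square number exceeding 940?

Solve n² > 940 for integer n.
The largest n with value ≤ 940 is 30 (since 900 ≤ 940 < 961), so the first above is n = 31, value 961.

31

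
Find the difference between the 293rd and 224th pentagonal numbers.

53475

293·(3·293 − 1)/2 = 128627 and 224·(3·224 − 1)/2 = 75152.
Difference: 128627 − 75152 = 53475.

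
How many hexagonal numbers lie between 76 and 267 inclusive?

5

The n-th hexagonal number is n(2n−1).
Smallest index with value ≥ 76: n = 7 (giving 91).
Largest index with value ≤ 267: n = 11 (giving 231).
Indices 7 through 11: 5 terms.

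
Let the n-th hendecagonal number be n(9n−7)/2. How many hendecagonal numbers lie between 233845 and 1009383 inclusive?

The n-th hendecagonal number is n(9n−7)/2.
Smallest index with value ≥ 233845: n = 229 (giving 235183).
Largest index with value ≤ 1009383: n = 474 (giving 1009383).
Indices 229 through 474: 246 terms.

246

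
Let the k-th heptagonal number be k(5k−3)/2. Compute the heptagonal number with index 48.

The 48th heptagonal number is n(5n−3)/2 with n = 48.
48·(5·48 − 3)/2 = 48·237/2 = 5688.

5688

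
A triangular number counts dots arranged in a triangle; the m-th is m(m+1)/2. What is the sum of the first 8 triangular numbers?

Σ i(i+1)/2 = (Σi² + Σi) / 2 over i = 1..8.
Σi = 36 and Σi² = 204.
(1·204 + 1·36) / 2 = 240/2 = 120.

120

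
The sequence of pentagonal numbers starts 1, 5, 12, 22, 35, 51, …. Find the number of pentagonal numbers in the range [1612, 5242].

The n-th pentagonal number is n(3n−1)/2.
Smallest index with value ≥ 1612: n = 33 (giving 1617).
Largest index with value ≤ 5242: n = 59 (giving 5192).
Indices 33 through 59: 27 terms.

27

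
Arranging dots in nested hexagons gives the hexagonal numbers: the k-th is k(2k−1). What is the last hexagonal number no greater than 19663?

Solve n(2n−1) ≤ 19663 for integer n.
n = 99 gives 19503 ≤ 19663, while n = 100 gives 19900 > 19663; so the answer is 19503.

19503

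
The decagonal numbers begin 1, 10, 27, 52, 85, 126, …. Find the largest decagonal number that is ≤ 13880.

13747

Solve n(4n−3) ≤ 13880 for integer n.
n = 59 gives 13747 ≤ 13880, while n = 60 gives 14220 > 13880; so the answer is 13747.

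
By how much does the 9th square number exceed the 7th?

32

9² = 81 and 7² = 49.
Difference: 81 − 49 = 32.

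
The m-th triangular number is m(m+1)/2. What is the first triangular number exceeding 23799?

23871

Solve n(n+1)/2 > 23799 for integer n.
The largest n with value ≤ 23799 is 217 (since 23653 ≤ 23799 < 23871), so the first above is n = 218, value 23871.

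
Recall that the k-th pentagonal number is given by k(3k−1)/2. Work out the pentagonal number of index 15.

15·(3·15 − 1)/2 = 15·44/2 = 15·22 = 330.

330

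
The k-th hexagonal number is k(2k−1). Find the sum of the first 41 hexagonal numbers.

Σ i(2i−1) = 2Σi² − Σi over i = 1..41.
Σi = 861 and Σi² = 23821.
2·23821 − 1·861 = 46781.

46781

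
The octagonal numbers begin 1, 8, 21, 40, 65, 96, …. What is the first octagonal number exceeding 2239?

2296

Solve n(3n−2) > 2239 for integer n.
The largest n with value ≤ 2239 is 27 (since 2133 ≤ 2239 < 2296), so the first above is n = 28, value 2296.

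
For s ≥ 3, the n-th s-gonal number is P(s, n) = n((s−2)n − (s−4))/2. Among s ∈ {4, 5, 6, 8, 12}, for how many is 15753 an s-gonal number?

s = 4: P(4, 125) = 15625 and P(4, 126) = 15876; 15753 is not s-gonal.
s = 5: P(5, 102) = 15555 and P(5, 103) = 15862; 15753 is not s-gonal.
s = 6: P(6, 89) = 15753. ✓
s = 8: P(8, 72) = 15408 and P(8, 73) = 15841; 15753 is not s-gonal.
s = 12: P(12, 56) = 15456 and P(12, 57) = 16017; 15753 is not s-gonal.
Hits: s ∈ {6} → 1.

1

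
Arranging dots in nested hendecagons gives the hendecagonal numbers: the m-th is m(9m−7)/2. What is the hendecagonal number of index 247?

247·(9·247 − 7)/2 = 247·2216/2 = 247·1108 = 273676.

273676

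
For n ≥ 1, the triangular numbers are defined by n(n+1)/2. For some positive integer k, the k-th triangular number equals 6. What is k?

Set n(n+1)/2 = 6, giving n² + n − 12 = 0.
So n = (-1 + 7) / 2 = 6/2 = 3.

3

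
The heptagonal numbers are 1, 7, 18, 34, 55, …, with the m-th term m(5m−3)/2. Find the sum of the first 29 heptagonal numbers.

20735

Σ i(5i−3)/2 = (5Σi² − 3Σi) / 2 over i = 1..29.
Σi = 435 and Σi² = 8555.
(5·8555 − 3·435) / 2 = 41470/2 = 20735.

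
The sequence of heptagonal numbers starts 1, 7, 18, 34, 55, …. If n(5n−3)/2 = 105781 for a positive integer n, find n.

206

Set n(5n−3)/2 = 105781, giving 5n² − 3n − 211562 = 0.
The discriminant is 9 + 40·105781 = 4231249, and √4231249 = 2057.
So n = (3 + 2057) / 10 = 2060/10 = 206.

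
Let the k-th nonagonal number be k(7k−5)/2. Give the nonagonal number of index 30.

3075

30·(7·30 − 5)/2 = 30·205/2 = 3075.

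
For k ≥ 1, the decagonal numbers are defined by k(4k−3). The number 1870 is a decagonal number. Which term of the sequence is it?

Set n(4n−3) = 1870, giving 4n² − 3n − 1870 = 0.
So n = (3 + 173) / 8 = 176/8 = 22.
Check: 22·(4·22 − 3) = 1870. ✓

22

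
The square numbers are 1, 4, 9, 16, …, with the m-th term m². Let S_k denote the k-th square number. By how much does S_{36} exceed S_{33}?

207

36² = 1296 and 33² = 1089.
Difference: 1296 − 1089 = 207.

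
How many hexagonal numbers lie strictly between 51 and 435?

The n-th hexagonal number is n(2n−1).
Smallest index with value > 51: n = 6 (giving 66).
Largest index with value < 435: n = 14 (giving 378).
Indices 6 through 14: 9 terms.

9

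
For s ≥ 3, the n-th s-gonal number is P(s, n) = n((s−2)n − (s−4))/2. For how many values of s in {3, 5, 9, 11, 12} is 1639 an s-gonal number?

s = 3: P(3, 56) = 1596 and P(3, 57) = 1653; 1639 is not s-gonal.
s = 5: P(5, 33) = 1617 and P(5, 34) = 1717; 1639 is not s-gonal.
s = 9: P(9, 22) = 1639. ✓
s = 11: P(11, 19) = 1558 and P(11, 20) = 1730; 1639 is not s-gonal.
s = 12: P(12, 18) = 1548 and P(12, 19) = 1729; 1639 is not s-gonal.
Hits: s ∈ {9} → 1.

1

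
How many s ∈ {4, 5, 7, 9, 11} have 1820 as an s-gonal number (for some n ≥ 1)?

s = 4: P(4, 42) = 1764 and P(4, 43) = 1849; 1820 is not s-gonal.
s = 5: P(5, 35) = 1820. ✓
s = 7: P(7, 27) = 1782 and P(7, 28) = 1918; 1820 is not s-gonal.
s = 9: P(9, 23) = 1794 and P(9, 24) = 1956; 1820 is not s-gonal.
s = 11: P(11, 20) = 1730 and P(11, 21) = 1911; 1820 is not s-gonal.
Hits: s ∈ {5} → 1.

1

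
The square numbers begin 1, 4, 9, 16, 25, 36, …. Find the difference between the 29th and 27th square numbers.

29² = 841 and 27² = 729.
Difference: 841 − 729 = 112.

112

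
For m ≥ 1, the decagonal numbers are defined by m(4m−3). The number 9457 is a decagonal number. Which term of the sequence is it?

49

Set n(4n−3) = 9457, giving 4n² − 3n − 9457 = 0.
So n = (3 + 389) / 8 = 392/8 = 49.
Check: 49·(4·49 − 3) = 9457. ✓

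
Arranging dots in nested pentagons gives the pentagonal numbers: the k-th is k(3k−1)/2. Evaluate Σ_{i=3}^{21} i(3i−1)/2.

4845

Σ i(3i−1)/2 = (3Σi² − Σi) / 2 over i = 3..21.
Σi = 231 − 3 = 228 and Σi² = 3311 − 5 = 3306.
(3·3306 − 1·228) / 2 = 9690/2 = 4845.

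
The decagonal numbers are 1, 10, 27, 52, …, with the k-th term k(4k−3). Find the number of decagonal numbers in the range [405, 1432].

9

The n-th decagonal number is n(4n−3).
Smallest index with value ≥ 405: n = 11 (giving 451).
Largest index with value ≤ 1432: n = 19 (giving 1387).
Indices 11 through 19: 9 terms.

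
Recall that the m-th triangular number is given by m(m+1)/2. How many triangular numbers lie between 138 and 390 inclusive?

11

The n-th triangular number is n(n+1)/2.
Smallest index with value ≥ 138: n = 17 (giving 153).
Largest index with value ≤ 390: n = 27 (giving 378).
Indices 17 through 27: 11 terms.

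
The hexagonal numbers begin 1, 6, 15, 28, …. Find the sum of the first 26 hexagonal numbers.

12051

Σ i(2i−1) = 2Σi² − Σi over i = 1..26.
Σi = 351 and Σi² = 6201.
2·6201 − 1·351 = 12051.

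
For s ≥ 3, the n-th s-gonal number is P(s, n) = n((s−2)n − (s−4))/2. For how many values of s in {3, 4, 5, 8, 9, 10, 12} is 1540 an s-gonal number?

s = 3: P(3, 55) = 1540. ✓
s = 4: P(4, 39) = 1521 and P(4, 40) = 1600; 1540 is not s-gonal.
s = 5: P(5, 32) = 1520 and P(5, 33) = 1617; 1540 is not s-gonal.
s = 8: P(8, 22) = 1408 and P(8, 23) = 1541; 1540 is not s-gonal.
s = 9: P(9, 21) = 1491 and P(9, 22) = 1639; 1540 is not s-gonal.
s = 10: P(10, 20) = 1540. ✓
s = 12: P(12, 17) = 1377 and P(12, 18) = 1548; 1540 is not s-gonal.
Hits: s ∈ {3, 10} → 2.

2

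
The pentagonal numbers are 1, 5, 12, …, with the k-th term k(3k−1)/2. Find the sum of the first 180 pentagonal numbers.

2932200

Σ i(3i−1)/2 = (3Σi² − Σi) / 2 over i = 1..180.
Σi = 16290 and Σi² = 1960230.
(3·1960230 − 1·16290) / 2 = 5864400/2 = 2932200.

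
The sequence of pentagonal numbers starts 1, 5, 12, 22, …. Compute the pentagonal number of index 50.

3725

50·(3·50 − 1)/2 = 50·149/2 = 3725.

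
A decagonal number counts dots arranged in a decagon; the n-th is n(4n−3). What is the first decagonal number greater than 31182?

31417

Solve n(4n−3) > 31182 for integer n.
The largest n with value ≤ 31182 is 88 (since 30712 ≤ 31182 < 31417), so the first above is n = 89, value 31417.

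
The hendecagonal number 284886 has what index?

Set n(9n−7)/2 = 284886, giving 9n² − 7n − 569772 = 0.
The discriminant is 49 + 72·284886 = 20511841, and √20511841 = 4529.
So n = (7 + 4529) / 18 = 4536/18 = 252.
Check: 252·(9·252 − 7)/2 = 284886. ✓

252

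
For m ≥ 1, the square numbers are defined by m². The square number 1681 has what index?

We need n² = 1681, so n = √1681 = 41.
Check: 41² = 1681. ✓

41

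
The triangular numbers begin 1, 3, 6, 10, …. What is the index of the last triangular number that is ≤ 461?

29

Solve n(n+1)/2 ≤ 461 for integer n.
n = 29 gives 435 ≤ 461, while n = 30 gives 465 > 461; so the answer is index 29.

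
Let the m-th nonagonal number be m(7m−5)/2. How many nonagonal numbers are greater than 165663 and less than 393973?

The n-th nonagonal number is n(7n−5)/2.
Smallest index with value > 165663: n = 218 (giving 165789).
Largest index with value < 393973: n = 335 (giving 391950).
Indices 218 through 335: 118 terms.

118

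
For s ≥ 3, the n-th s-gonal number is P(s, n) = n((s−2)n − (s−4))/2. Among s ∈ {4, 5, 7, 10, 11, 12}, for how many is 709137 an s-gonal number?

1

s = 4: P(4, 842) = 708964 and P(4, 843) = 710649; 709137 is not s-gonal.
s = 5: P(5, 687) = 707610 and P(5, 688) = 709672; 709137 is not s-gonal.
s = 7: P(7, 532) = 706762 and P(7, 533) = 709423; 709137 is not s-gonal.
s = 10: P(10, 421) = 707701 and P(10, 422) = 711070; 709137 is not s-gonal.
s = 11: P(11, 397) = 707851 and P(11, 398) = 711425; 709137 is not s-gonal.
s = 12: P(12, 377) = 709137. ✓
Hits: s ∈ {12} → 1.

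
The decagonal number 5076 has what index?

Set n(4n−3) = 5076, giving 4n² − 3n − 5076 = 0.
So n = (3 + 285) / 8 = 288/8 = 36.

36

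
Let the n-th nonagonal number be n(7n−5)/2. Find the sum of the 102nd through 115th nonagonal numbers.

Σ i(7i−5)/2 = (7Σi² − 5Σi) / 2 over i = 102..115.
Σi = 6670 − 5151 = 1519 and Σi² = 513590 − 348551 = 165039.
(7·165039 − 5·1519) / 2 = 1147678/2 = 573839.

573839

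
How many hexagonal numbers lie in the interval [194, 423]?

4

The n-th hexagonal number is n(2n−1).
Smallest index with value ≥ 194: n = 11 (giving 231).
Largest index with value ≤ 423: n = 14 (giving 378).
Indices 11 through 14: 4 terms.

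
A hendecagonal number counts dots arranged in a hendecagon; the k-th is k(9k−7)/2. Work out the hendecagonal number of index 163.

The 163rd hendecagonal number is n(9n−7)/2 with n = 163.
163·(9·163 − 7)/2 = 163·1460/2 = 163·730 = 118990.

118990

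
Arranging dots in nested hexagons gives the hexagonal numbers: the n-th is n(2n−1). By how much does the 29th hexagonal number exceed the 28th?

113

Consecutive hexagonal numbers differ by 4n − 3: here 4·29 − 3 = 113.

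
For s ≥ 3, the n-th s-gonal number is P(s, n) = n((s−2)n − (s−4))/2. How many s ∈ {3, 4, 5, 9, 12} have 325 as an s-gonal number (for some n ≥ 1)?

s = 3: P(3, 25) = 325. ✓
s = 4: P(4, 18) = 324 and P(4, 19) = 361; 325 is not s-gonal.
s = 5: P(5, 14) = 287 and P(5, 15) = 330; 325 is not s-gonal.
s = 9: P(9, 10) = 325. ✓
s = 12: P(12, 8) = 288 and P(12, 9) = 369; 325 is not s-gonal.
Hits: s ∈ {3, 9} → 2.

2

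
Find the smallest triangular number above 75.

78

Solve n(n+1)/2 > 75 for integer n.
The largest n with value ≤ 75 is 11 (since 66 ≤ 75 < 78), so the first above is n = 12, value 78.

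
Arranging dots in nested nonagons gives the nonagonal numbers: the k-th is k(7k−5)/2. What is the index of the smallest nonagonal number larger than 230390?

257

Solve n(7n−5)/2 > 230390 for integer n.
The largest n with value ≤ 230390 is 256 (since 228736 ≤ 230390 < 230529), so the first above is n = 257, value 230529.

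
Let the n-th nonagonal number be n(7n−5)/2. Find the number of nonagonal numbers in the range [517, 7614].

The n-th nonagonal number is n(7n−5)/2.
Smallest index with value ≥ 517: n = 13 (giving 559).
Largest index with value ≤ 7614: n = 47 (giving 7614).
Indices 13 through 47: 35 terms.

35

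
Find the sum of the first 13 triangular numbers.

455

Σ i(i+1)/2 = (Σi² + Σi) / 2 over i = 1..13.
Σi = 91 and Σi² = 819.
(1·819 + 1·91) / 2 = 910/2 = 455.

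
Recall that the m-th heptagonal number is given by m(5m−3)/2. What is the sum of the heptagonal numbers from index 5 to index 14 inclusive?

2320

Σ i(5i−3)/2 = (5Σi² − 3Σi) / 2 over i = 5..14.
Σi = 105 − 10 = 95 and Σi² = 1015 − 30 = 985.
(5·985 − 3·95) / 2 = 4640/2 = 2320.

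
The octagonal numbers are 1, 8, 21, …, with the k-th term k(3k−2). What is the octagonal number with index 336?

The 336th octagonal number is n(3n−2) with n = 336.
336·(3·336 − 2) = 336·1006 = 338016.

338016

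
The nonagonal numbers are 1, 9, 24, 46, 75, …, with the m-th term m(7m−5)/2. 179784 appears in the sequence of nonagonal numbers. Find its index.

227

Set n(7n−5)/2 = 179784, giving 7n² − 5n − 359568 = 0.
The discriminant is 25 + 56·179784 = 10067929, and √10067929 = 3173.
So n = (5 + 3173) / 14 = 3178/14 = 227.
Check: 227·(7·227 − 5)/2 = 179784. ✓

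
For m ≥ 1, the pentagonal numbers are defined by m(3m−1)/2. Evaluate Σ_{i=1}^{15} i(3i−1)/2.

1800

Σ i(3i−1)/2 = (3Σi² − Σi) / 2 over i = 1..15.
Σi = 120 and Σi² = 1240.
(3·1240 − 1·120) / 2 = 3600/2 = 1800.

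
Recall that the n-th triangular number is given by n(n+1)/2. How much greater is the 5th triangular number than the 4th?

5

Consecutive triangular numbers differ by n: T_{5} − T_{4} = 5.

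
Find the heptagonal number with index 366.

334341

The 366th heptagonal number is n(5n−3)/2 with n = 366.
366·(5·366 − 3)/2 = 366·1827/2 = 334341.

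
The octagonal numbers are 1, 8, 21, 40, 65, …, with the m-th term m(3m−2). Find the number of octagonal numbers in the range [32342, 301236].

The n-th octagonal number is n(3n−2).
Smallest index with value ≥ 32342: n = 105 (giving 32865).
Largest index with value ≤ 301236: n = 317 (giving 300833).
Indices 105 through 317: 213 terms.

213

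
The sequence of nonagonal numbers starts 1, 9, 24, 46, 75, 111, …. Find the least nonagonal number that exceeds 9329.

Solve n(7n−5)/2 > 9329 for integer n.
The largest n with value ≤ 9329 is 51 (since 8976 ≤ 9329 < 9334), so the first above is n = 52, value 9334.

9334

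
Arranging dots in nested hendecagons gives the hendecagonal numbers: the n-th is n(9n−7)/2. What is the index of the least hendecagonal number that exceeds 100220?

Solve n(9n−7)/2 > 100220 for integer n.
The largest n with value ≤ 100220 is 149 (since 99383 ≤ 100220 < 100725), so the first above is n = 150, value 100725.

150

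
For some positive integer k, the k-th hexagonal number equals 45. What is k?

Set n(2n−1) = 45, giving 2n² − n − 45 = 0.
So n = (1 + 19) / 4 = 20/4 = 5.

5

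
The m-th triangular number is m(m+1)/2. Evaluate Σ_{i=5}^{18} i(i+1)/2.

Σ i(i+1)/2 = (Σi² + Σi) / 2 over i = 5..18.
Σi = 171 − 10 = 161 and Σi² = 2109 − 30 = 2079.
(1·2079 + 1·161) / 2 = 2240/2 = 1120.

1120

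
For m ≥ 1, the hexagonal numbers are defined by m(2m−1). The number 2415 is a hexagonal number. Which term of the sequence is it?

35

Set n(2n−1) = 2415, giving 2n² − n − 2415 = 0.
So n = (1 + 139) / 4 = 140/4 = 35.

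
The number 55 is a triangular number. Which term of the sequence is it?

Set n(n+1)/2 = 55, giving n² + n − 110 = 0.
The discriminant is 1 + 8·55 = 441, and √441 = 21.
So n = (-1 + 21) / 2 = 20/2 = 10.
Check: 10·11/2 = 55. ✓

10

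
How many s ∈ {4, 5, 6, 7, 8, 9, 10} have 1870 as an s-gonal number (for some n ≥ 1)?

s = 4: P(4, 43) = 1849 and P(4, 44) = 1936; 1870 is not s-gonal.
s = 5: P(5, 35) = 1820 and P(5, 36) = 1926; 1870 is not s-gonal.
s = 6: P(6, 30) = 1770 and P(6, 31) = 1891; 1870 is not s-gonal.
s = 7: P(7, 27) = 1782 and P(7, 28) = 1918; 1870 is not s-gonal.
s = 8: P(8, 25) = 1825 and P(8, 26) = 1976; 1870 is not s-gonal.
s = 9: P(9, 23) = 1794 and P(9, 24) = 1956; 1870 is not s-gonal.
s = 10: P(10, 22) = 1870. ✓
Hits: s ∈ {10} → 1.

1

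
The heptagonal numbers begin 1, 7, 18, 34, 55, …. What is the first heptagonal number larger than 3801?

Solve n(5n−3)/2 > 3801 for integer n.
The largest n with value ≤ 3801 is 39 (since 3744 ≤ 3801 < 3940), so the first above is n = 40, value 3940.

3940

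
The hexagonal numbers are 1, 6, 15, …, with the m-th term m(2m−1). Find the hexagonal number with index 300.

The 300th hexagonal number is n(2n−1) with n = 300.
300·(2·300 − 1) = 300·599 = 179700.

179700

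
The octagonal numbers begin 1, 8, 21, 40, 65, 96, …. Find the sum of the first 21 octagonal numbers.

9471

Σ i(3i−2) = 3Σi² − 2Σi over i = 1..21.
Σi = 231 and Σi² = 3311.
3·3311 − 2·231 = 9471.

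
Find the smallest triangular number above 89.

Solve n(n+1)/2 > 89 for integer n.
The largest n with value ≤ 89 is 12 (since 78 ≤ 89 < 91), so the first above is n = 13, value 91.

91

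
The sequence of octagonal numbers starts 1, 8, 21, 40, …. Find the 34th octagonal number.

3400

The 34th octagonal number is n(3n−2) with n = 34.
34·(3·34 − 2) = 34·100 = 3400.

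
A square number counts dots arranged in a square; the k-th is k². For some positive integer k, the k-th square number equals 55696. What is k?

236

We need n² = 55696, so n = √55696 = 236.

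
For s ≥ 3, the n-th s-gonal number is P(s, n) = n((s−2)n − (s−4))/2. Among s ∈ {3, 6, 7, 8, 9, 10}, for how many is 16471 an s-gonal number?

s = 3: P(3, 181) = 16471. ✓
s = 6: P(6, 91) = 16471. ✓
s = 7: P(7, 81) = 16281 and P(7, 82) = 16687; 16471 is not s-gonal.
s = 8: P(8, 74) = 16280 and P(8, 75) = 16725; 16471 is not s-gonal.
s = 9: P(9, 68) = 16014 and P(9, 69) = 16491; 16471 is not s-gonal.
s = 10: P(10, 64) = 16192 and P(10, 65) = 16705; 16471 is not s-gonal.
Hits: s ∈ {3, 6} → 2.

2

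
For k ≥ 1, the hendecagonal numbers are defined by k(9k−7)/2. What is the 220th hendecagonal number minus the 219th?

1972

Consecutive hendecagonal numbers differ by 9n − 8: here 9·220 − 8 = 1972.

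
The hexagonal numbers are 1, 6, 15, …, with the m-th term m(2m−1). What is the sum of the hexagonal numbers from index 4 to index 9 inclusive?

503

Σ i(2i−1) = 2Σi² − Σi over i = 4..9.
Σi = 45 − 6 = 39 and Σi² = 285 − 14 = 271.
2·271 − 1·39 = 503.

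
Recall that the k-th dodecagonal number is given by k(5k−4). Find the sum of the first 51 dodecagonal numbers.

222326

Σ i(5i−4) = 5Σi² − 4Σi over i = 1..51.
Σi = 1326 and Σi² = 45526.
5·45526 − 4·1326 = 222326.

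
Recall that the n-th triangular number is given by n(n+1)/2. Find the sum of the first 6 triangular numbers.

Σ i(i+1)/2 = (Σi² + Σi) / 2 over i = 1..6.
Σi = 21 and Σi² = 91.
(1·91 + 1·21) / 2 = 112/2 = 56.

56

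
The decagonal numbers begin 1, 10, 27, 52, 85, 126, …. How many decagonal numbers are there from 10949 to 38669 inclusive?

46

The n-th decagonal number is n(4n−3).
Smallest index with value ≥ 10949: n = 53 (giving 11077).
Largest index with value ≤ 38669: n = 98 (giving 38122).
Indices 53 through 98: 46 terms.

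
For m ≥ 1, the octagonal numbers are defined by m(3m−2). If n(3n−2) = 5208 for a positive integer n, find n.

42

Set n(3n−2) = 5208, giving 3n² − 2n − 5208 = 0.
The discriminant is 4 + 12·5208 = 62500, and √62500 = 250.
So n = (2 + 250) / 6 = 252/6 = 42.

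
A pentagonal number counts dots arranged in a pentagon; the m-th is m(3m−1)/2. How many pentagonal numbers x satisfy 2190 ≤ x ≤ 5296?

21

The n-th pentagonal number is n(3n−1)/2.
Smallest index with value ≥ 2190: n = 39 (giving 2262).
Largest index with value ≤ 5296: n = 59 (giving 5192).
Indices 39 through 59: 21 terms.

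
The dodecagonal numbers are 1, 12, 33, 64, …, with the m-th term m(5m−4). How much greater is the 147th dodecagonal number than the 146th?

1461

Consecutive dodecagonal numbers differ by 10n − 9: here 10·147 − 9 = 1461.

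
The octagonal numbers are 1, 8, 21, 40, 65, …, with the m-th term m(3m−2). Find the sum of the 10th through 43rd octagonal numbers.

Σ i(3i−2) = 3Σi² − 2Σi over i = 10..43.
Σi = 946 − 45 = 901 and Σi² = 27434 − 285 = 27149.
3·27149 − 2·901 = 79645.

79645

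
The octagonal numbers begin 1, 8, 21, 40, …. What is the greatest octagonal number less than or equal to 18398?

Solve n(3n−2) ≤ 18398 for integer n.
n = 78 gives 18096 ≤ 18398, while n = 79 gives 18565 > 18398; so the answer is 18096.

18096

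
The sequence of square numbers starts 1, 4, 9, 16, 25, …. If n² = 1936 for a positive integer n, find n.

44

We need n² = 1936, so n = √1936 = 44.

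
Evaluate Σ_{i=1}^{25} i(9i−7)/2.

Σ i(9i−7)/2 = (9Σi² − 7Σi) / 2 over i = 1..25.
Σi = 325 and Σi² = 5525.
(9·5525 − 7·325) / 2 = 47450/2 = 23725.

23725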